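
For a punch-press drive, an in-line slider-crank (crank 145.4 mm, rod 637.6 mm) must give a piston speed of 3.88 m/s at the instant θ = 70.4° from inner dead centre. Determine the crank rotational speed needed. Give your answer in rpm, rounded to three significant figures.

251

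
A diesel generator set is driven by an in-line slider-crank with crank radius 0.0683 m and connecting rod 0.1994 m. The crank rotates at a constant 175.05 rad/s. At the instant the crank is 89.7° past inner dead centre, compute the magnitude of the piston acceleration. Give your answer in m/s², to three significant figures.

ω = 175.1 rad/s
x(θ) = r cosθ + √(L² − r² sin²θ); with ω constant, a = ω²·d²x/dθ².
d²x/dθ² = −r cosθ − r²(cos2θ)/√u − r⁴ sin²2θ/(4u^{3/2}),  u = L² − r² sin²θ = 0.0350956 m².
Substituting r = 0.0683 m, L = 0.1994 m, θ = 89.7°: d²x/dθ² = +0.024542 m.
a = ω²·d²x/dθ² = (175.1)²·(+0.024542) = +752.02 m/s²;  |a| = 752.02 m/s².

752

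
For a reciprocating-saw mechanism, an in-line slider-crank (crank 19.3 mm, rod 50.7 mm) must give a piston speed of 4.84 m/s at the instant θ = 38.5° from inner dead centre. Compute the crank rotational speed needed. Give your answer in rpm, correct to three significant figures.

2940

For an in-line slider-crank, |v_piston| = rω|sinθ|·[1 + r cosθ/√(L² − r² sin²θ)].
With r = 0.0193 m, L = 0.0507 m, θ = 38.5°: the bracketed kinematic factor |dx/dθ| = 0.015699 m.
ω = v/|dx/dθ| = 4.84/0.015699 = 308.3 rad/s.
N = 60ω/(2π) = 2944.1 rpm.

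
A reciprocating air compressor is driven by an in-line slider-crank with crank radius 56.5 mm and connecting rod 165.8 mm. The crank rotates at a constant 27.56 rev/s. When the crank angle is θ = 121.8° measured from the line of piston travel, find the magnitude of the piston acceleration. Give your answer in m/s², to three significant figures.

1150

ω = 2π·27.6 = 173.2 rad/s
x(θ) = r cosθ + √(L² − r² sin²θ); with ω constant, a = ω²·d²x/dθ².
d²x/dθ² = −r cosθ − r²(cos2θ)/√u − r⁴ sin²2θ/(4u^{3/2}),  u = L² − r² sin²θ = 0.0251838 m².
Substituting r = 0.0565 m, L = 0.1658 m, θ = 121.8°: d²x/dθ² = +0.038206 m.
a = ω²·d²x/dθ² = (173.2)²·(+0.038206) = +1145.6 m/s²;  |a| = 1145.6 m/s².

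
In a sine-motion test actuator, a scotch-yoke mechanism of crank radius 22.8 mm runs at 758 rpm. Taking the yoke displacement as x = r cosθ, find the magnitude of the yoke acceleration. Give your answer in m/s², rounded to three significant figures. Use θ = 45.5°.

101

ω = 79.38 rad/s (from 758 rpm).
x = r cosθ ⇒ ẍ = −rω² cosθ (ω constant).
|a| = rω²|cosθ| = 0.0228·(79.38)²·|cos 45.5°| = 100.69 m/s².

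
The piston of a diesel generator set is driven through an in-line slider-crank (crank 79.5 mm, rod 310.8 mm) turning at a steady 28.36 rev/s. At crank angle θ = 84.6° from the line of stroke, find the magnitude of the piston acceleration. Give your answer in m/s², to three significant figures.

ω = 2π·28.4 = 178.2 rad/s
x(θ) = r cosθ + √(L² − r² sin²θ); with ω constant, a = ω²·d²x/dθ².
d²x/dθ² = −r cosθ − r²(cos2θ)/√u − r⁴ sin²2θ/(4u^{3/2}),  u = L² − r² sin²θ = 0.0903324 m².
Substituting r = 0.0795 m, L = 0.3108 m, θ = 84.6°: d²x/dθ² = +0.013162 m.
a = ω²·d²x/dθ² = (178.2)²·(+0.013162) = +417.91 m/s²;  |a| = 417.91 m/s².

418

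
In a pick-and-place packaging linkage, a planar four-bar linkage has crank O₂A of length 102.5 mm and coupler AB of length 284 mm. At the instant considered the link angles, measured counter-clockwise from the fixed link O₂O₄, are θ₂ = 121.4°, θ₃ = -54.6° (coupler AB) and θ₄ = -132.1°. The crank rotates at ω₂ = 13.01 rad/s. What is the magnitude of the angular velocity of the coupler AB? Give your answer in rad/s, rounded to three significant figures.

ω₂ = 13.01 rad/s
Differentiating the loop-closure r₂e^{iθ₂}+r₃e^{iθ₃}=r₁+r₄e^{iθ₄} gives r₂ω₂e^{iθ₂}+r₃ω₃e^{iθ₃}=r₄ω₄e^{iθ₄}.
Eliminating the other unknown: ω₃ = r₂ω₂ sin(θ₄−θ₂) / [r₃ sin(θ₃−θ₄)].
Numerator sine = +0.95882; denominator sine = +0.97630.
Result = 0.1025·13.01·(+0.95882) / (0.284·(+0.97630)) = +4.6115 rad/s; magnitude 4.6115 rad/s.

4.61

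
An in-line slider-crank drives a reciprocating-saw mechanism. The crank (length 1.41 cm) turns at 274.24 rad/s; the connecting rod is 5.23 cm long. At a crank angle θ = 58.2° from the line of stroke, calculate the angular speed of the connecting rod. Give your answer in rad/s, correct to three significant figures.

40.0

ω = 274.2 rad/s
The rod makes angle φ with the slider axis where L sinφ = r sinθ; differentiating, L cosφ·φ̇ = r ω cosθ.
L cosφ = √(L² − r² sin²θ) = 0.050909 m.
|ω_rod| = r ω |cosθ| / √(L² − r² sin²θ) = 0.0141·274.2·0.52696/0.050909 = 40.025 rad/s.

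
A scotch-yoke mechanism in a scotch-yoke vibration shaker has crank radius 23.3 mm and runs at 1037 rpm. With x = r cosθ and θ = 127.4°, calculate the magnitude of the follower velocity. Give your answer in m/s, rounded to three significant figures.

2.01

ω = 108.6 rad/s (from 1037 rpm).
x = r cosθ ⇒ ẋ = −rω sinθ.
|v| = rω|sinθ| = 0.0233·108.6·|sin 127.4°| = 2.0101 m/s.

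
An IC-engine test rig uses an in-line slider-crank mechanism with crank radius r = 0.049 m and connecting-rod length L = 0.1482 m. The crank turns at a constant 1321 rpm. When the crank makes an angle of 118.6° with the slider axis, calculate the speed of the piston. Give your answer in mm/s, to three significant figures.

4970

ω = 2π·1321/60 = 138.3 rad/s
For an in-line slider-crank, x = r cosθ + √(L² − r² sin²θ), so v = −rω sinθ·[1 + r cosθ/√(L² − r² sin²θ)].
With r = 0.049 m, L = 0.1482 m, θ = 118.6°: √(L² − r² sin²θ) = 0.14182 m.
v = −0.049·138.3·0.87798·[1 + 0.049·-0.47869/0.14182] = -4.967 m/s.
|v| = 4.967 m/s = 4967 mm/s.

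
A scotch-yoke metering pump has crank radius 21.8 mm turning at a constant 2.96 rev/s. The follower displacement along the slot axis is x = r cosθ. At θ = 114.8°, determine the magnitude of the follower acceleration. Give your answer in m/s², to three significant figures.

3.16

ω = 18.6 rad/s (from 2.96 rev/s).
x = r cosθ ⇒ ẍ = −rω² cosθ (ω constant).
|a| = rω²|cosθ| = 0.0218·(18.6)²·|cos 114.8°| = 3.1629 m/s².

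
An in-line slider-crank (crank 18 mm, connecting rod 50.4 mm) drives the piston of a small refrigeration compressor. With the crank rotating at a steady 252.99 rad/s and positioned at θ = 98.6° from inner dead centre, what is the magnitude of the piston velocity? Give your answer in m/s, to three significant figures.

4.25

ω = 253 rad/s
For an in-line slider-crank, x = r cosθ + √(L² − r² sin²θ), so v = −rω sinθ·[1 + r cosθ/√(L² − r² sin²θ)].
With r = 0.018 m, L = 0.0504 m, θ = 98.6°: √(L² − r² sin²θ) = 0.047153 m.
v = −0.018·253·0.98876·[1 + 0.018·-0.14954/0.047153] = -4.2456 m/s.
|v| = 4.2456 m/s.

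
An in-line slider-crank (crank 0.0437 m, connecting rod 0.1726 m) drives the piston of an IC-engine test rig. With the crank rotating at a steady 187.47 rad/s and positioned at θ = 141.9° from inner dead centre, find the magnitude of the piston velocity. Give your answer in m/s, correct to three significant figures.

4.04

ω = 187.5 rad/s
For an in-line slider-crank, x = r cosθ + √(L² − r² sin²θ), so v = −rω sinθ·[1 + r cosθ/√(L² − r² sin²θ)].
With r = 0.0437 m, L = 0.1726 m, θ = 141.9°: √(L² − r² sin²θ) = 0.17048 m.
v = −0.0437·187.5·0.61704·[1 + 0.0437·-0.78694/0.17048] = -4.0353 m/s.
|v| = 4.0353 m/s.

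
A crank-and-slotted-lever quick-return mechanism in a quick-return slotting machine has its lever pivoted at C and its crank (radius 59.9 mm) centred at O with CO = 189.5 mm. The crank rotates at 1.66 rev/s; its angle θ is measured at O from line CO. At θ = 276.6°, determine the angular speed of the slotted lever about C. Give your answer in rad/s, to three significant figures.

ω = 10.43 rad/s (from 1.66 rev/s).
Crank pin A relative to C: A = (d + r cosθ, r sinθ); lever angle φ = atan2(r sinθ, d + r cosθ).
Differentiating tanφ: φ̇ = rω(d cosθ + r)/(d² + r² + 2dr cosθ).
d² + r² + 2dr cosθ = |CA|² = 0.0421076 m²;  d cosθ + r = +0.081681 m.
|ω_lever| = |0.0599·10.43·+0.081681| / 0.0421076 = 1.2119 rad/s.

1.21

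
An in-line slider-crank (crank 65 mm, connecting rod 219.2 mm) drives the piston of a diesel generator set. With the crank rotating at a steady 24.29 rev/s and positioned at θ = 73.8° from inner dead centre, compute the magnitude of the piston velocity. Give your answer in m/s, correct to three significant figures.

10.3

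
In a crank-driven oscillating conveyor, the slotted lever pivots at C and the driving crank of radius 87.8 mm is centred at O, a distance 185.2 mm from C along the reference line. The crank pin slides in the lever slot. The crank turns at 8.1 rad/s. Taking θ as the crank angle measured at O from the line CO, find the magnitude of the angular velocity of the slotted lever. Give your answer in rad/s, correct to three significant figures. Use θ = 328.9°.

2.51

ω = 8.1 rad/s
Crank pin A relative to C: A = (d + r cosθ, r sinθ); lever angle φ = atan2(r sinθ, d + r cosθ).
Differentiating tanφ: φ̇ = rω(d cosθ + r)/(d² + r² + 2dr cosθ).
d² + r² + 2dr cosθ = |CA|² = 0.0698546 m²;  d cosθ + r = +0.24638 m.
|ω_lever| = |0.0878·8.1·+0.24638| / 0.0698546 = 2.5084 rad/s.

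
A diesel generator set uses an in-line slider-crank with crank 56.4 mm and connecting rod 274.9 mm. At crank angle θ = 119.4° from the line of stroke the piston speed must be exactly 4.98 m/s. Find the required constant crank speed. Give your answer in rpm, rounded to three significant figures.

For an in-line slider-crank, |v_piston| = rω|sinθ|·[1 + r cosθ/√(L² − r² sin²θ)].
With r = 0.0564 m, L = 0.2749 m, θ = 119.4°: the bracketed kinematic factor |dx/dθ| = 0.044107 m.
ω = v/|dx/dθ| = 4.98/0.044107 = 112.91 rad/s.
N = 60ω/(2π) = 1078.2 rpm.

1080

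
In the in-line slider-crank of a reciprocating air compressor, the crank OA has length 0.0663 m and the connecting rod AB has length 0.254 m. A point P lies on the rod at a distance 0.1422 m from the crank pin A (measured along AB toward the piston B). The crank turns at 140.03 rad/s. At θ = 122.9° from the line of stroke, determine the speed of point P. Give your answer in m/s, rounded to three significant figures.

ω = 140 rad/s.  Crank-pin speed |V_A| = rω = 9.284 m/s, perpendicular to OA.
Rod angle: sinφ = −(r/L) sinθ ⇒ φ = -12.660°; ω_rod = −rω cosθ/√(L²−r²sin²θ) = +20.348 rad/s.
V_P = V_A + ω_rod × AP, with AP = 0.1422 m along the rod.
Components: V_Px = −rω sinθ − a·ω_rod·sinφ = -7.1609 m/s;  V_Py = rω cosθ + a·ω_rod·cosφ = -2.2196 m/s.
|V_P| = √(V_Px² + V_Py²) = 7.497 m/s.

7.50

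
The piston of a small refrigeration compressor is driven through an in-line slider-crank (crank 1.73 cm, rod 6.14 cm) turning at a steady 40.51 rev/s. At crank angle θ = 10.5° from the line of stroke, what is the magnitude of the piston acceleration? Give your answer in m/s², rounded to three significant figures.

1400

ω = 2π·40.5 = 254.5 rad/s
x(θ) = r cosθ + √(L² − r² sin²θ); with ω constant, a = ω²·d²x/dθ².
d²x/dθ² = −r cosθ − r²(cos2θ)/√u − r⁴ sin²2θ/(4u^{3/2}),  u = L² − r² sin²θ = 0.00376002 m².
Substituting r = 0.0173 m, L = 0.0614 m, θ = 10.5°: d²x/dθ² = -0.021579 m.
a = ω²·d²x/dθ² = (254.5)²·(-0.021579) = -1398.1 m/s²;  |a| = 1398.1 m/s².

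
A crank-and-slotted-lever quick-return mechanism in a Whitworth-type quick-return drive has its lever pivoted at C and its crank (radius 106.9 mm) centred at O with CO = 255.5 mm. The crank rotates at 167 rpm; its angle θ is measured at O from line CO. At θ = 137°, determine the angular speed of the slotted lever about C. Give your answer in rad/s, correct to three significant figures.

4.07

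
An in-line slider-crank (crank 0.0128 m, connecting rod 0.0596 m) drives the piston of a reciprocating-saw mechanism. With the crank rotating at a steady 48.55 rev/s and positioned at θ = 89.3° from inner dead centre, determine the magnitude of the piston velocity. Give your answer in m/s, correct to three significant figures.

3.91

ω = 2π·48.5 = 305 rad/s
For an in-line slider-crank, x = r cosθ + √(L² − r² sin²θ), so v = −rω sinθ·[1 + r cosθ/√(L² − r² sin²θ)].
With r = 0.0128 m, L = 0.0596 m, θ = 89.3°: √(L² − r² sin²θ) = 0.058209 m.
v = −0.0128·305·0.99993·[1 + 0.0128·0.01222/0.058209] = -3.9148 m/s.
|v| = 3.9148 m/s.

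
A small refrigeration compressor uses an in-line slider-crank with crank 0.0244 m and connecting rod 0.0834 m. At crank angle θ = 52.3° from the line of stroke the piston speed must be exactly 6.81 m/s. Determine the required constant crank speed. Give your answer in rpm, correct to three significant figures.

For an in-line slider-crank, |v_piston| = rω|sinθ|·[1 + r cosθ/√(L² − r² sin²θ)].
With r = 0.0244 m, L = 0.0834 m, θ = 52.3°: the bracketed kinematic factor |dx/dθ| = 0.022856 m.
ω = v/|dx/dθ| = 6.81/0.022856 = 297.95 rad/s.
N = 60ω/(2π) = 2845.2 rpm.

2850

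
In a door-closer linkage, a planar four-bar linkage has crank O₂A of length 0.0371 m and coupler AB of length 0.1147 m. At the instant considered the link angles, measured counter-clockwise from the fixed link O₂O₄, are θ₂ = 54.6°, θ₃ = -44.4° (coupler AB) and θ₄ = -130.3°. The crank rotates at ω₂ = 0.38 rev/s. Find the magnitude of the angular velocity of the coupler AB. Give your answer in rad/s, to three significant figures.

0.0661

ω₂ = 2.388 rad/s (from 0.38 rev/s).
Differentiating the loop-closure r₂e^{iθ₂}+r₃e^{iθ₃}=r₁+r₄e^{iθ₄} gives r₂ω₂e^{iθ₂}+r₃ω₃e^{iθ₃}=r₄ω₄e^{iθ₄}.
Eliminating the other unknown: ω₃ = r₂ω₂ sin(θ₄−θ₂) / [r₃ sin(θ₃−θ₄)].
Numerator sine = +0.08542; denominator sine = +0.99744.
Result = 0.0371·2.388·(+0.08542) / (0.1147·(+0.99744)) = +0.066135 rad/s; magnitude 0.066135 rad/s.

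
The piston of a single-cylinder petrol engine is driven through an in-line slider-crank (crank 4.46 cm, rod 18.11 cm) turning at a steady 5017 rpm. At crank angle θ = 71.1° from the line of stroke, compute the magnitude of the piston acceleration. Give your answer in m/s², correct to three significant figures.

ω = 2π·5017/60 = 525.4 rad/s
x(θ) = r cosθ + √(L² − r² sin²θ); with ω constant, a = ω²·d²x/dθ².
d²x/dθ² = −r cosθ − r²(cos2θ)/√u − r⁴ sin²2θ/(4u^{3/2}),  u = L² − r² sin²θ = 0.0310168 m².
Substituting r = 0.0446 m, L = 0.1811 m, θ = 71.1°: d²x/dθ² = -0.0055902 m.
a = ω²·d²x/dθ² = (525.4)²·(-0.0055902) = -1543 m/s²;  |a| = 1543 m/s².

1540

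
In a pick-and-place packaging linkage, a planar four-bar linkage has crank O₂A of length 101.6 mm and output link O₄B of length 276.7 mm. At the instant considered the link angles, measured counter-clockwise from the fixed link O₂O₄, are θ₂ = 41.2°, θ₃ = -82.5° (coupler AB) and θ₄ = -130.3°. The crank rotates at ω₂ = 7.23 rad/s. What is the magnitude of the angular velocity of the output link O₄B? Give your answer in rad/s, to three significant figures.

2.98

ω₂ = 7.23 rad/s
Differentiating the loop-closure r₂e^{iθ₂}+r₃e^{iθ₃}=r₁+r₄e^{iθ₄} gives r₂ω₂e^{iθ₂}+r₃ω₃e^{iθ₃}=r₄ω₄e^{iθ₄}.
Eliminating the other unknown: ω₄ = r₂ω₂ sin(θ₂−θ₃) / [r₄ sin(θ₄−θ₃)].
Numerator sine = +0.83195; denominator sine = -0.74080.
Result = 0.1016·7.23·(+0.83195) / (0.2767·(-0.74080)) = -2.9814 rad/s; magnitude 2.9814 rad/s.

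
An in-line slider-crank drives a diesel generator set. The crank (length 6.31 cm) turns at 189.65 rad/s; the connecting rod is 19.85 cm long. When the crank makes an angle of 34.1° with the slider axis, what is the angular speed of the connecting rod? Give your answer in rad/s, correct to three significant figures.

50.7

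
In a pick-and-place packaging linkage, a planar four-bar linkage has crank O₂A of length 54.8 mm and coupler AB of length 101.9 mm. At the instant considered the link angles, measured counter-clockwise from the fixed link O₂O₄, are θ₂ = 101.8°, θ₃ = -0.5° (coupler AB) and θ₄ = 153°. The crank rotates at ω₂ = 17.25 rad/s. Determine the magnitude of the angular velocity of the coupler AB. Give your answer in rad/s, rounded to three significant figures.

ω₂ = 17.25 rad/s
Differentiating the loop-closure r₂e^{iθ₂}+r₃e^{iθ₃}=r₁+r₄e^{iθ₄} gives r₂ω₂e^{iθ₂}+r₃ω₃e^{iθ₃}=r₄ω₄e^{iθ₄}.
Eliminating the other unknown: ω₃ = r₂ω₂ sin(θ₄−θ₂) / [r₃ sin(θ₃−θ₄)].
Numerator sine = +0.77934; denominator sine = -0.44620.
Result = 0.0548·17.25·(+0.77934) / (0.1019·(-0.44620)) = -16.203 rad/s; magnitude 16.203 rad/s.

16.2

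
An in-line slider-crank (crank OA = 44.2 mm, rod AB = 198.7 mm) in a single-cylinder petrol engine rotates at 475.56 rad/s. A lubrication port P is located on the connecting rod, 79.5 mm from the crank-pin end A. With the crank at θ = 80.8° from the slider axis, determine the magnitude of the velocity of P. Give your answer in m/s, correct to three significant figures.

ω = 475.6 rad/s.  Crank-pin speed |V_A| = rω = 21.02 m/s, perpendicular to OA.
Rod angle: sinφ = −(r/L) sinθ ⇒ φ = -12.685°; ω_rod = −rω cosθ/√(L²−r²sin²θ) = -17.336 rad/s.
V_P = V_A + ω_rod × AP, with AP = 0.0795 m along the rod.
Components: V_Px = −rω sinθ − a·ω_rod·sinφ = -21.052 m/s;  V_Py = rω cosθ + a·ω_rod·cosφ = +2.0161 m/s.
|V_P| = √(V_Px² + V_Py²) = 21.148 m/s.

21.1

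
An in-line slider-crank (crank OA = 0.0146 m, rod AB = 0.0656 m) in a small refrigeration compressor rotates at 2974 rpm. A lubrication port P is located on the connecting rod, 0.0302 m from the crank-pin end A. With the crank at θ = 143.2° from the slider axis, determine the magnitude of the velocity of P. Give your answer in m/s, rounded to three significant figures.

3.18

ω = 311.4 rad/s.  Crank-pin speed |V_A| = rω = 4.547 m/s, perpendicular to OA.
Rod angle: sinφ = −(r/L) sinθ ⇒ φ = -7.661°; ω_rod = −rω cosθ/√(L²−r²sin²θ) = +56.002 rad/s.
V_P = V_A + ω_rod × AP, with AP = 0.0302 m along the rod.
Components: V_Px = −rω sinθ − a·ω_rod·sinφ = -2.4983 m/s;  V_Py = rω cosθ + a·ω_rod·cosφ = -1.9648 m/s.
|V_P| = √(V_Px² + V_Py²) = 3.1783 m/s.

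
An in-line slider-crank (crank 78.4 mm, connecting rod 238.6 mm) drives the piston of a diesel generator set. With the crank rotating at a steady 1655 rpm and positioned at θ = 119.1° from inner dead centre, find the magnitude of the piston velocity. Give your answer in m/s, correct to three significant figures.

ω = 2π·1655/60 = 173.3 rad/s
For an in-line slider-crank, x = r cosθ + √(L² − r² sin²θ), so v = −rω sinθ·[1 + r cosθ/√(L² − r² sin²θ)].
With r = 0.0784 m, L = 0.2386 m, θ = 119.1°: √(L² − r² sin²θ) = 0.22855 m.
v = −0.0784·173.3·0.87377·[1 + 0.0784·-0.48634/0.22855] = -9.8918 m/s.
|v| = 9.8918 m/s.

9.89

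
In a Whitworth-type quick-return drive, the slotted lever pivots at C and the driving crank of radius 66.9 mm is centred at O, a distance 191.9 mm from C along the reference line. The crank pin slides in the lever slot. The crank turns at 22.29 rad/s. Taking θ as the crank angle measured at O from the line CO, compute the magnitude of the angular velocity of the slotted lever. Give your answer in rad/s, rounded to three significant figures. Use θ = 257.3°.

1.03

ω = 22.29 rad/s
Crank pin A relative to C: A = (d + r cosθ, r sinθ); lever angle φ = atan2(r sinθ, d + r cosθ).
Differentiating tanφ: φ̇ = rω(d cosθ + r)/(d² + r² + 2dr cosθ).
d² + r² + 2dr cosθ = |CA|² = 0.0356564 m²;  d cosθ + r = +0.024712 m.
|ω_lever| = |0.0669·22.29·+0.024712| / 0.0356564 = 1.0335 rad/s.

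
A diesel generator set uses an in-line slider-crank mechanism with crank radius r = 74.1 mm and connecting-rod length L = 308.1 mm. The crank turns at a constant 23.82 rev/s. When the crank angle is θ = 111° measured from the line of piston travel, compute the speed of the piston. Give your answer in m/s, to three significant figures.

ω = 2π·23.8 = 149.7 rad/s
For an in-line slider-crank, x = r cosθ + √(L² − r² sin²θ), so v = −rω sinθ·[1 + r cosθ/√(L² − r² sin²θ)].
With r = 0.0741 m, L = 0.3081 m, θ = 111°: √(L² − r² sin²θ) = 0.30023 m.
v = −0.0741·149.7·0.93358·[1 + 0.0741·-0.35837/0.30023] = -9.4378 m/s.
|v| = 9.4378 m/s.

9.44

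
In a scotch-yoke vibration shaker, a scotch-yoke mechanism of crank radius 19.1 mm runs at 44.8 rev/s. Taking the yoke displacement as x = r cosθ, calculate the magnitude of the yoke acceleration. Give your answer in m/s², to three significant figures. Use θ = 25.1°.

1370

ω = 281.5 rad/s (from 44.8 rev/s).
x = r cosθ ⇒ ẍ = −rω² cosθ (ω constant).
|a| = rω²|cosθ| = 0.0191·(281.5)²·|cos 25.1°| = 1370.5 m/s².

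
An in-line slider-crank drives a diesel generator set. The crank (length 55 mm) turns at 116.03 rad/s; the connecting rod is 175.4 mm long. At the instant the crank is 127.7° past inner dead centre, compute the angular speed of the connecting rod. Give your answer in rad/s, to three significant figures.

ω = 116 rad/s
The rod makes angle φ with the slider axis where L sinφ = r sinθ; differentiating, L cosφ·φ̇ = r ω cosθ.
L cosφ = √(L² − r² sin²θ) = 0.16992 m.
|ω_rod| = r ω |cosθ| / √(L² − r² sin²θ) = 0.055·116·0.61153/0.16992 = 22.968 rad/s.

23.0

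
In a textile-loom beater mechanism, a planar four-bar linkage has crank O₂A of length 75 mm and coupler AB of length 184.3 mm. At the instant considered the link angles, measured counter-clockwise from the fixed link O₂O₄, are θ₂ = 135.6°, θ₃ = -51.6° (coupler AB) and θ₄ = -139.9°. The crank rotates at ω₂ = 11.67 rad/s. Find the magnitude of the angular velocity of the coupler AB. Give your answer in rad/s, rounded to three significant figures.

4.73

ω₂ = 11.67 rad/s
Differentiating the loop-closure r₂e^{iθ₂}+r₃e^{iθ₃}=r₁+r₄e^{iθ₄} gives r₂ω₂e^{iθ₂}+r₃ω₃e^{iθ₃}=r₄ω₄e^{iθ₄}.
Eliminating the other unknown: ω₃ = r₂ω₂ sin(θ₄−θ₂) / [r₃ sin(θ₃−θ₄)].
Numerator sine = +0.99540; denominator sine = +0.99956.
Result = 0.075·11.67·(+0.99540) / (0.1843·(+0.99956)) = +4.7293 rad/s; magnitude 4.7293 rad/s.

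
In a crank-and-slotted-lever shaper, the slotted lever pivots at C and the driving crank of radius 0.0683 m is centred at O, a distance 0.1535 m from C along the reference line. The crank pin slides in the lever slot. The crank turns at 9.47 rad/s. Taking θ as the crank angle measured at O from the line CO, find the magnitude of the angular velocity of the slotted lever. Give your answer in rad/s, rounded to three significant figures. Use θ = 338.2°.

2.86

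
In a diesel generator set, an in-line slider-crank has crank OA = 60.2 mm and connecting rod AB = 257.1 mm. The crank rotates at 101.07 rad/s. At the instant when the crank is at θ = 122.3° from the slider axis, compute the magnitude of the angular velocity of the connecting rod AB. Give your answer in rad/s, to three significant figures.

12.9

ω = 101.1 rad/s
The rod makes angle φ with the slider axis where L sinφ = r sinθ; differentiating, L cosφ·φ̇ = r ω cosθ.
L cosφ = √(L² − r² sin²θ) = 0.25201 m.
|ω_rod| = r ω |cosθ| / √(L² − r² sin²θ) = 0.0602·101.1·0.53435/0.25201 = 12.901 rad/s.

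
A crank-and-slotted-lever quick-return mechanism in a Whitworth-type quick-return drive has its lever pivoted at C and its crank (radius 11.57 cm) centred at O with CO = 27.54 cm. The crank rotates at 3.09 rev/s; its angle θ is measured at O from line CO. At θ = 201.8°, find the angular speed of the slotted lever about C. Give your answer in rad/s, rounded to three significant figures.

ω = 19.42 rad/s (from 3.09 rev/s).
Crank pin A relative to C: A = (d + r cosθ, r sinθ); lever angle φ = atan2(r sinθ, d + r cosθ).
Differentiating tanφ: φ̇ = rω(d cosθ + r)/(d² + r² + 2dr cosθ).
d² + r² + 2dr cosθ = |CA|² = 0.0300615 m²;  d cosθ + r = -0.14 m.
|ω_lever| = |0.1157·19.42·-0.14| / 0.0300615 = 10.462 rad/s.

10.5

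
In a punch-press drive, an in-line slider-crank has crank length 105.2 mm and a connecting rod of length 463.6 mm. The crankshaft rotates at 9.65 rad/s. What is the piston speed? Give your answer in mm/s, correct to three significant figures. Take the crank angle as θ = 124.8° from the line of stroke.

724

ω = 9.65 rad/s
For an in-line slider-crank, x = r cosθ + √(L² − r² sin²θ), so v = −rω sinθ·[1 + r cosθ/√(L² − r² sin²θ)].
With r = 0.1052 m, L = 0.4636 m, θ = 124.8°: √(L² − r² sin²θ) = 0.45548 m.
v = −0.1052·9.65·0.82115·[1 + 0.1052·-0.57071/0.45548] = -0.72373 m/s.
|v| = 0.72373 m/s = 723.73 mm/s.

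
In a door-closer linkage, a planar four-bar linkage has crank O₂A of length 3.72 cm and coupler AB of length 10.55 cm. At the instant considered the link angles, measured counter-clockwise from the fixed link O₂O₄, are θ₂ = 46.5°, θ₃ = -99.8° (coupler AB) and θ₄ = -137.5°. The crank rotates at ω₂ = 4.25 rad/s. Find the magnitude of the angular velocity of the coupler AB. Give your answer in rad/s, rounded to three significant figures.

0.171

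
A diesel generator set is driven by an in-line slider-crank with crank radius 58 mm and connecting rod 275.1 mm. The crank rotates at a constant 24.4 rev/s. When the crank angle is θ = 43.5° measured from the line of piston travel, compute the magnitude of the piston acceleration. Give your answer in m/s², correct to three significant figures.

1010

ω = 2π·24.4 = 153.3 rad/s
x(θ) = r cosθ + √(L² − r² sin²θ); with ω constant, a = ω²·d²x/dθ².
d²x/dθ² = −r cosθ − r²(cos2θ)/√u − r⁴ sin²2θ/(4u^{3/2}),  u = L² − r² sin²θ = 0.074086 m².
Substituting r = 0.058 m, L = 0.2751 m, θ = 43.5°: d²x/dθ² = -0.042858 m.
a = ω²·d²x/dθ² = (153.3)²·(-0.042858) = -1007.3 m/s²;  |a| = 1007.3 m/s².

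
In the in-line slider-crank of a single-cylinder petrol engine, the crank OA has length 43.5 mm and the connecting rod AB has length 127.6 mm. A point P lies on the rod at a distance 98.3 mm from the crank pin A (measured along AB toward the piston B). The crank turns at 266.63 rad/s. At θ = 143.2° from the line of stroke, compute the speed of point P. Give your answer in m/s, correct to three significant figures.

5.86

ω = 266.6 rad/s.  Crank-pin speed |V_A| = rω = 11.598 m/s, perpendicular to OA.
Rod angle: sinφ = −(r/L) sinθ ⇒ φ = -11.783°; ω_rod = −rω cosθ/√(L²−r²sin²θ) = +74.351 rad/s.
V_P = V_A + ω_rod × AP, with AP = 0.0983 m along the rod.
Components: V_Px = −rω sinθ − a·ω_rod·sinφ = -5.4552 m/s;  V_Py = rω cosθ + a·ω_rod·cosφ = -2.1326 m/s.
|V_P| = √(V_Px² + V_Py²) = 5.8572 m/s.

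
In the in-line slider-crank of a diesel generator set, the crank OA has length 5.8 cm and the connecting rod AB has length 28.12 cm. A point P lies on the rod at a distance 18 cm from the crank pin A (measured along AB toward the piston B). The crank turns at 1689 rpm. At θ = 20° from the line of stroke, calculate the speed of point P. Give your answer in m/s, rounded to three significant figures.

5.25

ω = 176.9 rad/s.  Crank-pin speed |V_A| = rω = 10.259 m/s, perpendicular to OA.
Rod angle: sinφ = −(r/L) sinθ ⇒ φ = -4.045°; ω_rod = −rω cosθ/√(L²−r²sin²θ) = -34.367 rad/s.
V_P = V_A + ω_rod × AP, with AP = 0.18 m along the rod.
Components: V_Px = −rω sinθ − a·ω_rod·sinφ = -3.945 m/s;  V_Py = rω cosθ + a·ω_rod·cosφ = +3.4693 m/s.
|V_P| = √(V_Px² + V_Py²) = 5.2535 m/s.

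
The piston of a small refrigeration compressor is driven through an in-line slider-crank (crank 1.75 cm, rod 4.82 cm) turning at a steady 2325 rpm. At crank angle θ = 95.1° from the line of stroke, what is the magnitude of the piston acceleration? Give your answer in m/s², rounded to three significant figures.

489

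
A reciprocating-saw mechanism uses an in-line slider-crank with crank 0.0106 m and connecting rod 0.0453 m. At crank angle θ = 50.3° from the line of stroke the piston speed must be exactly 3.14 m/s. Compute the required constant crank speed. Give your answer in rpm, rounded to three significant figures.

3190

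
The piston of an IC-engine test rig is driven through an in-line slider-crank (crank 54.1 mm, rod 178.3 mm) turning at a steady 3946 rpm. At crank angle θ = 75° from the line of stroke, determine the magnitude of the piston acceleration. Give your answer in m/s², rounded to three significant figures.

130

ω = 2π·3946/60 = 413.2 rad/s
x(θ) = r cosθ + √(L² − r² sin²θ); with ω constant, a = ω²·d²x/dθ².
d²x/dθ² = −r cosθ − r²(cos2θ)/√u − r⁴ sin²2θ/(4u^{3/2}),  u = L² − r² sin²θ = 0.0290601 m².
Substituting r = 0.0541 m, L = 0.1783 m, θ = 75°: d²x/dθ² = +0.00075863 m.
a = ω²·d²x/dθ² = (413.2)²·(+0.00075863) = +129.54 m/s²;  |a| = 129.54 m/s².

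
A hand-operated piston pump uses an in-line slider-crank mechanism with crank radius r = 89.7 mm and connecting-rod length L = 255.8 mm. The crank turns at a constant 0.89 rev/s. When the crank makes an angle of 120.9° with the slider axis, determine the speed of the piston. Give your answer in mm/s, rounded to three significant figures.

ω = 2π·0.89 = 5.592 rad/s
For an in-line slider-crank, x = r cosθ + √(L² − r² sin²θ), so v = −rω sinθ·[1 + r cosθ/√(L² − r² sin²θ)].
With r = 0.0897 m, L = 0.2558 m, θ = 120.9°: √(L² − r² sin²θ) = 0.24395 m.
v = −0.0897·5.592·0.85806·[1 + 0.0897·-0.51354/0.24395] = -0.34914 m/s.
|v| = 0.34914 m/s = 349.14 mm/s.

349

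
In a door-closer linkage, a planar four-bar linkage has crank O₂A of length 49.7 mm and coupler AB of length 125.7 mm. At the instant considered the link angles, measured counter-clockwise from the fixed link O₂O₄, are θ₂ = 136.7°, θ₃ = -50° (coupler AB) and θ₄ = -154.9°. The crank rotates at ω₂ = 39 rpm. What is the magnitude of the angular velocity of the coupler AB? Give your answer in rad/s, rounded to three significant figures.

1.55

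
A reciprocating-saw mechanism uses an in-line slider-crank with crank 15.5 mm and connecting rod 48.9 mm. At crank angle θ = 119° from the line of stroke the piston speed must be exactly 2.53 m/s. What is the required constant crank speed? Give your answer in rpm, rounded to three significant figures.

2120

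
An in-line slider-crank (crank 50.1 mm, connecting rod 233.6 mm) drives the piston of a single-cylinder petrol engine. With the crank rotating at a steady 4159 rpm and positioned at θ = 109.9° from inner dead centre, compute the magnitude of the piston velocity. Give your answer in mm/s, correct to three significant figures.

ω = 2π·4159/60 = 435.5 rad/s
For an in-line slider-crank, x = r cosθ + √(L² − r² sin²θ), so v = −rω sinθ·[1 + r cosθ/√(L² − r² sin²θ)].
With r = 0.0501 m, L = 0.2336 m, θ = 109.9°: √(L² − r² sin²θ) = 0.2288 m.
v = −0.0501·435.5·0.94029·[1 + 0.0501·-0.34038/0.2288] = -18.988 m/s.
|v| = 18.988 m/s = 18988 mm/s.

19000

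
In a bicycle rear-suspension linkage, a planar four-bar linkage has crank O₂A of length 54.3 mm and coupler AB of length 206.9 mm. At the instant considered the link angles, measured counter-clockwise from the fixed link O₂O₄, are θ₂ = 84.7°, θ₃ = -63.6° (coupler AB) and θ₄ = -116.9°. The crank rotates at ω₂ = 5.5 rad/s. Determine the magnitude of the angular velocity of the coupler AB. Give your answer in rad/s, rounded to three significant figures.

0.663

ω₂ = 5.5 rad/s
Differentiating the loop-closure r₂e^{iθ₂}+r₃e^{iθ₃}=r₁+r₄e^{iθ₄} gives r₂ω₂e^{iθ₂}+r₃ω₃e^{iθ₃}=r₄ω₄e^{iθ₄}.
Eliminating the other unknown: ω₃ = r₂ω₂ sin(θ₄−θ₂) / [r₃ sin(θ₃−θ₄)].
Numerator sine = +0.36812; denominator sine = +0.80178.
Result = 0.0543·5.5·(+0.36812) / (0.2069·(+0.80178)) = +0.66274 rad/s; magnitude 0.66274 rad/s.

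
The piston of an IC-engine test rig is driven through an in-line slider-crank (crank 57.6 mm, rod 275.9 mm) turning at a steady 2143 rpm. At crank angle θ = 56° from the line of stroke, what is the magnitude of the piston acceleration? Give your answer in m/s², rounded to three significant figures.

1400

ω = 2π·2143/60 = 224.4 rad/s
x(θ) = r cosθ + √(L² − r² sin²θ); with ω constant, a = ω²·d²x/dθ².
d²x/dθ² = −r cosθ − r²(cos2θ)/√u − r⁴ sin²2θ/(4u^{3/2}),  u = L² − r² sin²θ = 0.0738405 m².
Substituting r = 0.0576 m, L = 0.2759 m, θ = 56°: d²x/dθ² = -0.027754 m.
a = ω²·d²x/dθ² = (224.4)²·(-0.027754) = -1397.7 m/s²;  |a| = 1397.7 m/s².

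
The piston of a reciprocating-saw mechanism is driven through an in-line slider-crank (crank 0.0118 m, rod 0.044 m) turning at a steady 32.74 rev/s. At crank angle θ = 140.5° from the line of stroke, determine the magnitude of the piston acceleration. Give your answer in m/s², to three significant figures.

ω = 2π·32.7 = 205.7 rad/s
x(θ) = r cosθ + √(L² − r² sin²θ); with ω constant, a = ω²·d²x/dθ².
d²x/dθ² = −r cosθ − r²(cos2θ)/√u − r⁴ sin²2θ/(4u^{3/2}),  u = L² − r² sin²θ = 0.00187966 m².
Substituting r = 0.0118 m, L = 0.044 m, θ = 140.5°: d²x/dθ² = +0.0084351 m.
a = ω²·d²x/dθ² = (205.7)²·(+0.0084351) = +356.95 m/s²;  |a| = 356.95 m/s².

357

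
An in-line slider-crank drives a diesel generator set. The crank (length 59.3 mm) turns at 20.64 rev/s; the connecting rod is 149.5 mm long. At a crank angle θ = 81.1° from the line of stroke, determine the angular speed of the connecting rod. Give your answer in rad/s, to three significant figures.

8.65

ω = 129.7 rad/s (converted from 20.64 rev/s).
The rod makes angle φ with the slider axis where L sinφ = r sinθ; differentiating, L cosφ·φ̇ = r ω cosθ.
L cosφ = √(L² − r² sin²θ) = 0.13754 m.
|ω_rod| = r ω |cosθ| / √(L² − r² sin²θ) = 0.0593·129.7·0.15471/0.13754 = 8.6502 rad/s.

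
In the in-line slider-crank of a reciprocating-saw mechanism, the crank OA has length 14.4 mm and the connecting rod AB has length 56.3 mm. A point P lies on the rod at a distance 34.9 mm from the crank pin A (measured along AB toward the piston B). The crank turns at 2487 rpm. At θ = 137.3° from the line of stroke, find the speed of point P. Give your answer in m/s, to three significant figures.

2.48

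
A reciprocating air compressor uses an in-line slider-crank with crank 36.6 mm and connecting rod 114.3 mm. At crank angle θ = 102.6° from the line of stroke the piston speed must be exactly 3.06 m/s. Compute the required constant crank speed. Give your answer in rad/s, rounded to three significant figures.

For an in-line slider-crank, |v_piston| = rω|sinθ|·[1 + r cosθ/√(L² − r² sin²θ)].
With r = 0.0366 m, L = 0.1143 m, θ = 102.6°: the bracketed kinematic factor |dx/dθ| = 0.033092 m.
ω = v/|dx/dθ| = 3.06/0.033092 = 92.469 rad/s.

92.5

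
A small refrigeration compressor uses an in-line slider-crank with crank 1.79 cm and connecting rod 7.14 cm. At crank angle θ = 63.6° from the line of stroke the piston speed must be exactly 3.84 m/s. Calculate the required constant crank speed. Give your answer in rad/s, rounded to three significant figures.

For an in-line slider-crank, |v_piston| = rω|sinθ|·[1 + r cosθ/√(L² − r² sin²θ)].
With r = 0.0179 m, L = 0.0714 m, θ = 63.6°: the bracketed kinematic factor |dx/dθ| = 0.017867 m.
ω = v/|dx/dθ| = 3.84/0.017867 = 214.92 rad/s.

215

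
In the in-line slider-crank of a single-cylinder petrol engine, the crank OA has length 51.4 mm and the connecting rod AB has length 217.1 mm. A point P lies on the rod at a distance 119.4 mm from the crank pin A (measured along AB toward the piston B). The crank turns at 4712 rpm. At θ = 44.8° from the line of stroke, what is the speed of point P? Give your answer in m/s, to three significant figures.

21.2

ω = 493.4 rad/s.  Crank-pin speed |V_A| = rω = 25.363 m/s, perpendicular to OA.
Rod angle: sinφ = −(r/L) sinθ ⇒ φ = -9.603°; ω_rod = −rω cosθ/√(L²−r²sin²θ) = -84.074 rad/s.
V_P = V_A + ω_rod × AP, with AP = 0.1194 m along the rod.
Components: V_Px = −rω sinθ − a·ω_rod·sinφ = -19.546 m/s;  V_Py = rω cosθ + a·ω_rod·cosφ = +8.0989 m/s.
|V_P| = √(V_Px² + V_Py²) = 21.158 m/s.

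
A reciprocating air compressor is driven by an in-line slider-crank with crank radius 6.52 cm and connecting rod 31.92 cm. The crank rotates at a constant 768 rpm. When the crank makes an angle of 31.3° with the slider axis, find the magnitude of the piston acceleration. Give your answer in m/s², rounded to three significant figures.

401

ω = 2π·768/60 = 80.42 rad/s
x(θ) = r cosθ + √(L² − r² sin²θ); with ω constant, a = ω²·d²x/dθ².
d²x/dθ² = −r cosθ − r²(cos2θ)/√u − r⁴ sin²2θ/(4u^{3/2}),  u = L² − r² sin²θ = 0.100741 m².
Substituting r = 0.0652 m, L = 0.3192 m, θ = 31.3°: d²x/dθ² = -0.061986 m.
a = ω²·d²x/dθ² = (80.42)²·(-0.061986) = -400.93 m/s²;  |a| = 400.93 m/s².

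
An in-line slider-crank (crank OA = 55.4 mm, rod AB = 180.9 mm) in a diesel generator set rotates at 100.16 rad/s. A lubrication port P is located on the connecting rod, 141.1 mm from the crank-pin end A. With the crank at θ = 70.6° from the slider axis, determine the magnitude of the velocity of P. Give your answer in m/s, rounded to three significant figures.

ω = 100.2 rad/s.  Crank-pin speed |V_A| = rω = 5.5489 m/s, perpendicular to OA.
Rod angle: sinφ = −(r/L) sinθ ⇒ φ = -16.790°; ω_rod = −rω cosθ/√(L²−r²sin²θ) = -10.642 rad/s.
V_P = V_A + ω_rod × AP, with AP = 0.1411 m along the rod.
Components: V_Px = −rω sinθ − a·ω_rod·sinφ = -5.6676 m/s;  V_Py = rω cosθ + a·ω_rod·cosφ = +0.40551 m/s.
|V_P| = √(V_Px² + V_Py²) = 5.6821 m/s.

5.68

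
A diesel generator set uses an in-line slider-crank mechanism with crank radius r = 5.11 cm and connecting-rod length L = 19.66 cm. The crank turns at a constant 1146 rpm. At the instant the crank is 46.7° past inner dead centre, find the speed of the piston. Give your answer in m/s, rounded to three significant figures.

ω = 2π·1146/60 = 120 rad/s
For an in-line slider-crank, x = r cosθ + √(L² − r² sin²θ), so v = −rω sinθ·[1 + r cosθ/√(L² − r² sin²θ)].
With r = 0.0511 m, L = 0.1966 m, θ = 46.7°: √(L² − r² sin²θ) = 0.19305 m.
v = −0.0511·120·0.72777·[1 + 0.0511·0.68582/0.19305] = -5.2732 m/s.
|v| = 5.2732 m/s.

5.27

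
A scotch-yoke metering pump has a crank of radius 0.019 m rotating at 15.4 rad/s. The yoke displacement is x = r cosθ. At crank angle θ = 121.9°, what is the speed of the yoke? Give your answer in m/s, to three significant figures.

ω = 15.4 rad/s
x = r cosθ ⇒ ẋ = −rω sinθ.
|v| = rω|sinθ| = 0.019·15.4·|sin 121.9°| = 0.24841 m/s.

0.248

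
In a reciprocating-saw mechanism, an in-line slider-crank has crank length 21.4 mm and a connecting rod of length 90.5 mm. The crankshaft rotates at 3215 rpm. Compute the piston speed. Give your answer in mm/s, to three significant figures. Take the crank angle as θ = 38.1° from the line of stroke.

ω = 2π·3215/60 = 336.7 rad/s
For an in-line slider-crank, x = r cosθ + √(L² − r² sin²θ), so v = −rω sinθ·[1 + r cosθ/√(L² − r² sin²θ)].
With r = 0.0214 m, L = 0.0905 m, θ = 38.1°: √(L² − r² sin²θ) = 0.089531 m.
v = −0.0214·336.7·0.61704·[1 + 0.0214·0.78694/0.089531] = -5.2818 m/s.
|v| = 5.2818 m/s = 5281.8 mm/s.

5280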